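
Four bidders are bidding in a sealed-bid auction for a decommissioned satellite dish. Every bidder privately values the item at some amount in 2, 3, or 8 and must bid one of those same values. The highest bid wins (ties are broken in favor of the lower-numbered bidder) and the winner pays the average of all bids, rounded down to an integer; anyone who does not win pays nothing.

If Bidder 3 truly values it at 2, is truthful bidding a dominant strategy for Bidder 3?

Check each profile of the others' bids and compare truth against every alternative bid.
Others bid (2, 2, 2): truth gives 0, best alternative gives 0.
Others bid (2, 2, 3): truth gives 0, best alternative gives 0.
Others bid (2, 2, 8): truth gives 0, best alternative gives 0.
Others bid (2, 3, 2): truth gives 0, best alternative gives 0.
Others bid (2, 3, 3): truth gives 0, best alternative gives 0.
Others bid (2, 3, 8): truth gives 0, best alternative gives 0.
(Remaining 21 profiles checked similarly; truth is weakly best in each.)
In every case the truthful bid is at least as good as any alternative, so it is a dominant strategy.

Yes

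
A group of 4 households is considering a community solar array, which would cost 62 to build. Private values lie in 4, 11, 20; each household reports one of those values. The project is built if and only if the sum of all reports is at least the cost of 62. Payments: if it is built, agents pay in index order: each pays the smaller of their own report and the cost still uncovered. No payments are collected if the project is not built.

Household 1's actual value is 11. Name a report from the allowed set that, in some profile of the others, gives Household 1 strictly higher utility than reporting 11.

Suppose Household 2 reports 20, Household 3 reports 20 and Household 4 reports 20.
Report 11: project built, pays 11, utility 11 - 11 = 0.
Report 4: project built, pays 4, utility 11 - 4 = 7.
So reporting 4 beats truth here (7 > 0).

4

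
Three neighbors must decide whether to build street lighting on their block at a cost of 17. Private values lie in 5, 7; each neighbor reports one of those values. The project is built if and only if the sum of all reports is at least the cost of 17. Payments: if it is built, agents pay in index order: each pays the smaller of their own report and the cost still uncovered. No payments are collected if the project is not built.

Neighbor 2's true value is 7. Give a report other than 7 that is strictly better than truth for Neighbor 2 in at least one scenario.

Suppose Neighbor 1 reports 5 and Neighbor 3 reports 7.
Report 7: project built, pays 7, utility 7 - 7 = 0.
Report 5: project built, pays 5, utility 7 - 5 = 2.
So reporting 5 beats truth here (2 > 0).

5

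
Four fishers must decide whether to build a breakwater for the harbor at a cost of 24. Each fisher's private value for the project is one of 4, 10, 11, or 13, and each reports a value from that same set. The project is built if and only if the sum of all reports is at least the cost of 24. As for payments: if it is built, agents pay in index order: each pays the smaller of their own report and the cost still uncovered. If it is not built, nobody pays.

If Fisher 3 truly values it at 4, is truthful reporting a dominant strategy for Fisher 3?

Check each profile of the others' reports and compare truth against every alternative report.
Others report (4, 4, 10): truth gives 0, best alternative gives -6.
Others report (4, 4, 11): truth gives 0, best alternative gives -6.
Others report (4, 4, 13): truth gives 0, best alternative gives -6.
Others report (4, 10, 4): truth gives 0, best alternative gives -6.
Others report (4, 10, 10): truth gives 0, best alternative gives -6.
Others report (4, 10, 11): truth gives 0, best alternative gives -6.
(Remaining 58 profiles checked similarly; truth is weakly best in each.)
In every case the truthful report is at least as good as any alternative, so it is a dominant strategy.

Yes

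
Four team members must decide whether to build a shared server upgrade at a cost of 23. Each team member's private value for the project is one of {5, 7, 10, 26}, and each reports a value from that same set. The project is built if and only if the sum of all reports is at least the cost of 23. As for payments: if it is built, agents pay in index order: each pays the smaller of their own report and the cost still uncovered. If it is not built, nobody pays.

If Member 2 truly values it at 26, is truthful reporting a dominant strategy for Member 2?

Consider the case where Member 1 reports 5, Member 3 reports 5 and Member 4 reports 5.
Truthful report 26: project built, pays 18, utility 26 - 18 = 8.
Report 10 instead: project built, pays 10, utility 26 - 10 = 16.
Since 16 > 8, reporting 10 is strictly better here, so truthful reporting is not dominant.

No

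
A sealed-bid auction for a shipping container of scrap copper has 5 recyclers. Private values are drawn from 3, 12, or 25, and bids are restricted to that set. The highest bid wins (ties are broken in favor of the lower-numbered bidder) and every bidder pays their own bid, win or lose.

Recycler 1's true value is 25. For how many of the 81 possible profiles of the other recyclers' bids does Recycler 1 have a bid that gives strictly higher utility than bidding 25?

Others bid (3, 3, 3, 3): truth gives 0; bid 3 gives 22 > 0. Violating.
Others bid (3, 3, 3, 12): truth gives 0; bid 12 gives 13 > 0. Violating.
Others bid (3, 3, 12, 3): truth gives 0; bid 12 gives 13 > 0. Violating.
Others bid (3, 3, 12, 12): truth gives 0; bid 12 gives 13 > 0. Violating.
Others bid (3, 3, 3, 25): truth gives 0; no alternative beats it.
Others bid (3, 3, 12, 25): truth gives 0; no alternative beats it.
(Checking all 81 profiles: 16 have a profitable deviation, 65 do not.)

16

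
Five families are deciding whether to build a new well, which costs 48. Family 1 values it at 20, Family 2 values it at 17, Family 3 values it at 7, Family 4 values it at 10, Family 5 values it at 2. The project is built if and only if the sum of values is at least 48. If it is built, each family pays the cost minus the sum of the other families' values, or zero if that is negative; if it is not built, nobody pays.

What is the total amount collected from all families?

Total value 56 ≥ cost 48, so it is built.
Family 1: others sum to 36; max(0, 48 - 36) = 12.
Family 2: others sum to 39; max(0, 48 - 39) = 9.
Family 3: others sum to 49; max(0, 48 - 49) = 0.
Family 4: others sum to 46; max(0, 48 - 46) = 2.
Family 5: others sum to 54; max(0, 48 - 54) = 0.
Total collected = 12 + 9 + 0 + 2 + 0 = 23.

23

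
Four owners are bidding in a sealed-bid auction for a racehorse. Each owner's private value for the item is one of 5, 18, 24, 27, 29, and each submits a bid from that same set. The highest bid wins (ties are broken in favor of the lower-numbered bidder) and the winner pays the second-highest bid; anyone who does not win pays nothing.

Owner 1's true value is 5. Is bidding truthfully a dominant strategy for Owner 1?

Yes

Check each profile of the others' bids and compare truth against every alternative bid.
Others bid (5, 5, 18): truth gives 0, best alternative gives -13.
Others bid (5, 18, 5): truth gives 0, best alternative gives -13.
Others bid (5, 18, 18): truth gives 0, best alternative gives -13.
Others bid (18, 5, 5): truth gives 0, best alternative gives -13.
Others bid (18, 5, 18): truth gives 0, best alternative gives -13.
Others bid (18, 18, 5): truth gives 0, best alternative gives -13.
(Remaining 119 profiles checked similarly; truth is weakly best in each.)
In every case the truthful bid is at least as good as any alternative, so it is a dominant strategy.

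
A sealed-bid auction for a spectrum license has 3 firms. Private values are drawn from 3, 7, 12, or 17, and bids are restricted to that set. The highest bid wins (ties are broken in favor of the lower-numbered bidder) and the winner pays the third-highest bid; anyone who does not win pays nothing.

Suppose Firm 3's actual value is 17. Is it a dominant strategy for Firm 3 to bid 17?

Yes

Check each profile of the others' bids and compare truth against every alternative bid.
Others bid (3, 12): truth gives 14, best alternative gives 0.
Others bid (12, 3): truth gives 14, best alternative gives 0.
Others bid (7, 12): truth gives 10, best alternative gives 0.
Others bid (12, 7): truth gives 10, best alternative gives 0.
Others bid (12, 12): truth gives 5, best alternative gives 0.
Others bid (3, 3): truth gives 14, best alternative gives 14.
(Remaining 10 profiles checked similarly; truth is weakly best in each.)
In every case the truthful bid is at least as good as any alternative, so it is a dominant strategy.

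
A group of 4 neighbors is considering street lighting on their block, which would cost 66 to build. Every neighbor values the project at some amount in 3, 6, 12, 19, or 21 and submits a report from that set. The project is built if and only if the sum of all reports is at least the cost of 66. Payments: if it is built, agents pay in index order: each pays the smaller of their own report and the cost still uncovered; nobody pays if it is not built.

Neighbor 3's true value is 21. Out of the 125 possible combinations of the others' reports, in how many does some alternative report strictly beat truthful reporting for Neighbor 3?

Others report (6, 21, 21): truth gives 0; report 19 gives 2 > 0. Violating.
Others report (12, 19, 19): truth gives 0; report 19 gives 2 > 0. Violating.
Others report (12, 19, 21): truth gives 0; report 19 gives 2 > 0. Violating.
Others report (12, 21, 19): truth gives 0; report 19 gives 2 > 0. Violating.
Others report (3, 3, 3): truth gives 0; no alternative beats it.
Others report (3, 3, 6): truth gives 0; no alternative beats it.
(Checking all 125 profiles: 23 have a profitable deviation, 102 do not.)

23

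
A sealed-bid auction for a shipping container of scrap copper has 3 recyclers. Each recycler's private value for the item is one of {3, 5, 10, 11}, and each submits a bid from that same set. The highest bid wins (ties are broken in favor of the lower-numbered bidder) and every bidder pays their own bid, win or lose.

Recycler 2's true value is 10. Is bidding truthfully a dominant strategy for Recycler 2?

Consider the case where Recycler 1 bids 3 and Recycler 3 bids 3.
Truthful bid 10: wins, pays 10, utility 10 - 10 = 0.
Bid 5 instead: wins, pays 5, utility 10 - 5 = 5.
Since 5 > 0, bidding 5 is strictly better here, so truthful bidding is not dominant.

No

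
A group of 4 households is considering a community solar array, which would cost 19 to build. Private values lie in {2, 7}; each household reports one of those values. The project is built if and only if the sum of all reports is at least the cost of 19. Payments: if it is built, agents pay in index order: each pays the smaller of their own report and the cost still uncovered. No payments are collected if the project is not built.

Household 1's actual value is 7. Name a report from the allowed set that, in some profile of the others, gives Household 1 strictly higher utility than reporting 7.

2

Suppose Household 2 reports 7, Household 3 reports 7 and Household 4 reports 7.
Report 7: project built, pays 7, utility 7 - 7 = 0.
Report 2: project built, pays 2, utility 7 - 2 = 5.
So reporting 2 beats truth here (5 > 0).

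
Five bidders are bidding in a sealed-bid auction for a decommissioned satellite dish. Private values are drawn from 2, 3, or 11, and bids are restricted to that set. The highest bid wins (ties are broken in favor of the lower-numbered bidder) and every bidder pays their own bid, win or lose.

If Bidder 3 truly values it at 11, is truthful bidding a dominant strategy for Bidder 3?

Consider the case where Bidder 1 bids 2, Bidder 2 bids 2, Bidder 4 bids 2 and Bidder 5 bids 2.
Truthful bid 11: wins, pays 11, utility 11 - 11 = 0.
Bid 3 instead: wins, pays 3, utility 11 - 3 = 8.
Since 8 > 0, bidding 3 is strictly better here, so truthful bidding is not dominant.

No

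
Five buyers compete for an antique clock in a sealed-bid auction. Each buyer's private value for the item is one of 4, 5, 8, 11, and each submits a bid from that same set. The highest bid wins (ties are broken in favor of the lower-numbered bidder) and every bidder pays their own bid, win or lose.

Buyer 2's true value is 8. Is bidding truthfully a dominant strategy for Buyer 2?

Consider the case where Buyer 1 bids 4, Buyer 3 bids 4, Buyer 4 bids 4 and Buyer 5 bids 4.
Truthful bid 8: wins, pays 8, utility 8 - 8 = 0.
Bid 5 instead: wins, pays 5, utility 8 - 5 = 3.
Since 3 > 0, bidding 5 is strictly better here, so truthful bidding is not dominant.

No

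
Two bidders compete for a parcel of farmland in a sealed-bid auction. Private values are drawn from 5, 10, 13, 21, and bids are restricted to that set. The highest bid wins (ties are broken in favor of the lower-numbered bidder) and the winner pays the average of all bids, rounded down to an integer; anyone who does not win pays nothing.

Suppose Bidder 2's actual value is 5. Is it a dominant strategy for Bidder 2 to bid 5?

Check each profile of the others' bids and compare truth against every alternative bid.
Others bid (5): truth gives 0, best alternative gives -2.
Others bid (10): truth gives 0, best alternative gives 0.
Others bid (13): truth gives 0, best alternative gives 0.
Others bid (21): truth gives 0, best alternative gives 0.
In every case the truthful bid is at least as good as any alternative, so it is a dominant strategy.

Yes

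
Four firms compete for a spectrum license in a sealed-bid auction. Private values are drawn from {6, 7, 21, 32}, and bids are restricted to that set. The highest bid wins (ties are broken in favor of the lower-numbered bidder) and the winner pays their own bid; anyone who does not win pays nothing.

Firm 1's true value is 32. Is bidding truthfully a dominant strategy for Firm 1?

No

Consider the case where Firm 2 bids 6, Firm 3 bids 6 and Firm 4 bids 6.
Truthful bid 32: wins, pays 32, utility 32 - 32 = 0.
Bid 6 instead: wins, pays 6, utility 32 - 6 = 26.
Since 26 > 0, bidding 6 is strictly better here, so truthful bidding is not dominant.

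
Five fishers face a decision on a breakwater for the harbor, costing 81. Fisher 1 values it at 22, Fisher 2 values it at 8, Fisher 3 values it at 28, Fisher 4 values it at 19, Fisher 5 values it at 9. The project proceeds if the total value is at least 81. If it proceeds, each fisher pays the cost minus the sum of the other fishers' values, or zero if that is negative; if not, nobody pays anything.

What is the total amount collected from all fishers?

61

Total value 86 ≥ cost 81, so it is built.
Fisher 1: others sum to 64; max(0, 81 - 64) = 17.
Fisher 2: others sum to 78; max(0, 81 - 78) = 3.
Fisher 3: others sum to 58; max(0, 81 - 58) = 23.
Fisher 4: others sum to 67; max(0, 81 - 67) = 14.
Fisher 5: others sum to 77; max(0, 81 - 77) = 4.
Total collected = 17 + 3 + 23 + 14 + 4 = 61.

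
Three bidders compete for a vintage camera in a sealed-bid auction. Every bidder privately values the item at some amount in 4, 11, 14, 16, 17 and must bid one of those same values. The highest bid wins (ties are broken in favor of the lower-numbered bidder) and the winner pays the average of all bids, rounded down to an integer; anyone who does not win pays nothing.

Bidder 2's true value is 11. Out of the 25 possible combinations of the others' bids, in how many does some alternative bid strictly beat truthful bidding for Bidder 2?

Others bid (4, 14): truth gives 0; bid 14 gives 1 > 0. Violating.
Others bid (11, 4): truth gives 0; bid 14 gives 2 > 0. Violating.
Others bid (4, 4): truth gives 5; no alternative beats it.
Others bid (4, 11): truth gives 3; no alternative beats it.
(Checking all 25 profiles: 2 have a profitable deviation, 23 do not.)

2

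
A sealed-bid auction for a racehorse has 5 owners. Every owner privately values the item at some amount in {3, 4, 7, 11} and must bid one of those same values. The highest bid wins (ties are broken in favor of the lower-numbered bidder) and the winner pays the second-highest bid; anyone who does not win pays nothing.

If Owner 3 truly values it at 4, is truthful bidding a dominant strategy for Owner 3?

Yes

Check each profile of the others' bids and compare truth against every alternative bid.
Others bid (3, 3, 3, 3): truth gives 1, best alternative gives 1.
Others bid (3, 3, 3, 4): truth gives 0, best alternative gives 0.
Others bid (3, 3, 3, 7): truth gives 0, best alternative gives 0.
Others bid (3, 3, 3, 11): truth gives 0, best alternative gives 0.
Others bid (3, 3, 4, 3): truth gives 0, best alternative gives 0.
Others bid (3, 3, 4, 4): truth gives 0, best alternative gives 0.
(Remaining 250 profiles checked similarly; truth is weakly best in each.)
In every case the truthful bid is at least as good as any alternative, so it is a dominant strategy.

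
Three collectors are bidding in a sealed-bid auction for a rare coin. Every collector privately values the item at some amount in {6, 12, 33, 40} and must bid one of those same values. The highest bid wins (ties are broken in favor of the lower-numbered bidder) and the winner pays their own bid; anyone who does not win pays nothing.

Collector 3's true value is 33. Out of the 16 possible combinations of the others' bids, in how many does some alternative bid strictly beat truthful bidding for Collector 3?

Others bid (6, 6): truth gives 0; bid 12 gives 21 > 0. Violating.
Others bid (6, 12): truth gives 0; no alternative beats it.
Others bid (6, 33): truth gives 0; no alternative beats it.
(Checking all 16 profiles: 1 has a profitable deviation, 15 do not.)

1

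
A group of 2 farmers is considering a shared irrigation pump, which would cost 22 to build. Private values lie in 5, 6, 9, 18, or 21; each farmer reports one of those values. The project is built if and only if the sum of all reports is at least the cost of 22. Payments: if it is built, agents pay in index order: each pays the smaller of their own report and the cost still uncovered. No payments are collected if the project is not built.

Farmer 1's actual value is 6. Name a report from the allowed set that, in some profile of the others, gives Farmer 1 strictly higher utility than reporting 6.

5

Suppose Farmer 2 reports 18.
Report 6: project built, pays 6, utility 6 - 6 = 0.
Report 5: project built, pays 5, utility 6 - 5 = 1.
So reporting 5 beats truth here (1 > 0).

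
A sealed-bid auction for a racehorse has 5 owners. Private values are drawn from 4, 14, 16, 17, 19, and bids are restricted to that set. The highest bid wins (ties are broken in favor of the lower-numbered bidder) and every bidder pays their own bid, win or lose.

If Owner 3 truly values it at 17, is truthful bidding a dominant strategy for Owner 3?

No

Consider the case where Owner 1 bids 4, Owner 2 bids 4, Owner 4 bids 4 and Owner 5 bids 4.
Truthful bid 17: wins, pays 17, utility 17 - 17 = 0.
Bid 14 instead: wins, pays 14, utility 17 - 14 = 3.
Since 3 > 0, bidding 14 is strictly better here, so truthful bidding is not dominant.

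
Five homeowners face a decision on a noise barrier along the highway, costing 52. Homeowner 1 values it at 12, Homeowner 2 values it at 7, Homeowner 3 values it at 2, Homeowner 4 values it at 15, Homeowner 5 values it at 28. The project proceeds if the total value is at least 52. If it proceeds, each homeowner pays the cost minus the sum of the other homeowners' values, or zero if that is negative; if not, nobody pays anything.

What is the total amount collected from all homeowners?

Total value 64 ≥ cost 52, so it is built.
Homeowner 1: others sum to 52; max(0, 52 - 52) = 0.
Homeowner 2: others sum to 57; max(0, 52 - 57) = 0.
Homeowner 3: others sum to 62; max(0, 52 - 62) = 0.
Homeowner 4: others sum to 49; max(0, 52 - 49) = 3.
Homeowner 5: others sum to 36; max(0, 52 - 36) = 16.
Total collected = 0 + 0 + 0 + 3 + 16 = 19.

19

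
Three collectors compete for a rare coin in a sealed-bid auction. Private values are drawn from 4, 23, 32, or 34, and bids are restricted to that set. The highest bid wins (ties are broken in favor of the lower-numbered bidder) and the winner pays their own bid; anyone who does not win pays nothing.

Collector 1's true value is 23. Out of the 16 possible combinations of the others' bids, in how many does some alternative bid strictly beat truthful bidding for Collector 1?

Others bid (4, 4): truth gives 0; bid 4 gives 19 > 0. Violating.
Others bid (4, 23): truth gives 0; no alternative beats it.
Others bid (4, 32): truth gives 0; no alternative beats it.
(Checking all 16 profiles: 1 has a profitable deviation, 15 do not.)

1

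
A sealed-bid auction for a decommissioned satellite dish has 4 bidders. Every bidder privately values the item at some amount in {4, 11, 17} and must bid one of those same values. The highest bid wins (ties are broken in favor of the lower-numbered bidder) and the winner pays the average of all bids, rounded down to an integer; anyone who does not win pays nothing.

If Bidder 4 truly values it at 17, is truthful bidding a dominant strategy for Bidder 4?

Consider the case where Bidder 1 bids 4, Bidder 2 bids 4 and Bidder 3 bids 4.
Truthful bid 17: wins, pays 7, utility 17 - 7 = 10.
Bid 11 instead: wins, pays 5, utility 17 - 5 = 12.
Since 12 > 10, bidding 11 is strictly better here, so truthful bidding is not dominant.

No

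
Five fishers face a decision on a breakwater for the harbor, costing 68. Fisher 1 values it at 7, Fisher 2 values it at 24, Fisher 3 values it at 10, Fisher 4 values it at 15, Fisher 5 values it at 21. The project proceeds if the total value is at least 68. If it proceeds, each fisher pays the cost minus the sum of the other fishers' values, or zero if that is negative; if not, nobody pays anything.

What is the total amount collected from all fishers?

34

Total value 77 ≥ cost 68, so it is built.
Fisher 1: others sum to 70; max(0, 68 - 70) = 0.
Fisher 2: others sum to 53; max(0, 68 - 53) = 15.
Fisher 3: others sum to 67; max(0, 68 - 67) = 1.
Fisher 4: others sum to 62; max(0, 68 - 62) = 6.
Fisher 5: others sum to 56; max(0, 68 - 56) = 12.
Total collected = 0 + 15 + 1 + 6 + 12 = 34.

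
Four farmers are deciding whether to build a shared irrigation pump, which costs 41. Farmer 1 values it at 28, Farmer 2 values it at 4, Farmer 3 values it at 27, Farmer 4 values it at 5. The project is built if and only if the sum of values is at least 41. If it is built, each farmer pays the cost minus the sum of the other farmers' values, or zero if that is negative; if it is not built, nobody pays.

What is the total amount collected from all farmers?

9

Total value 64 ≥ cost 41, so it is built.
Farmer 1: others sum to 36; max(0, 41 - 36) = 5.
Farmer 2: others sum to 60; max(0, 41 - 60) = 0.
Farmer 3: others sum to 37; max(0, 41 - 37) = 4.
Farmer 4: others sum to 59; max(0, 41 - 59) = 0.
Total collected = 5 + 0 + 4 + 0 = 9.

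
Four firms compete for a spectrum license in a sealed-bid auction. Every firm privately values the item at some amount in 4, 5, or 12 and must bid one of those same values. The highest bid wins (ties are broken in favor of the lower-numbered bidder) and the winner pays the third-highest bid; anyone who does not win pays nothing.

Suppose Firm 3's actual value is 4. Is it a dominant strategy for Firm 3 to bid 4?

Check each profile of the others' bids and compare truth against every alternative bid.
Others bid (4, 4, 4): truth gives 0, best alternative gives 0.
Others bid (4, 4, 5): truth gives 0, best alternative gives 0.
Others bid (4, 4, 12): truth gives 0, best alternative gives 0.
Others bid (4, 5, 4): truth gives 0, best alternative gives 0.
Others bid (4, 5, 5): truth gives 0, best alternative gives 0.
Others bid (4, 5, 12): truth gives 0, best alternative gives 0.
(Remaining 21 profiles checked similarly; truth is weakly best in each.)
In every case the truthful bid is at least as good as any alternative, so it is a dominant strategy.

Yes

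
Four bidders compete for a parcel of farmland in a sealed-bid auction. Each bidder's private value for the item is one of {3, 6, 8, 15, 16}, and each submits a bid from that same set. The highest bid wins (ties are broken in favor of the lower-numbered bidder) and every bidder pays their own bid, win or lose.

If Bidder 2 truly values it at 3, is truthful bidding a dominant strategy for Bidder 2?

Check each profile of the others' bids and compare truth against every alternative bid.
Others bid (3, 3, 15): truth gives -3, best alternative gives -6.
Others bid (3, 3, 16): truth gives -3, best alternative gives -6.
Others bid (3, 6, 15): truth gives -3, best alternative gives -6.
Others bid (3, 6, 16): truth gives -3, best alternative gives -6.
Others bid (3, 8, 15): truth gives -3, best alternative gives -6.
Others bid (3, 8, 16): truth gives -3, best alternative gives -6.
(Remaining 119 profiles checked similarly; truth is weakly best in each.)
In every case the truthful bid is at least as good as any alternative, so it is a dominant strategy.

Yes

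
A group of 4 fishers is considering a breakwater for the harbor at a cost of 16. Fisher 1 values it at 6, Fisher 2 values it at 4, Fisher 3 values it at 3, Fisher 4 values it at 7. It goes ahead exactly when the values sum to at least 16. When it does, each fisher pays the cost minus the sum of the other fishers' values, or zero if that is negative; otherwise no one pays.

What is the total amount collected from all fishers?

Total value 20 ≥ cost 16, so it is built.
Fisher 1: others sum to 14; max(0, 16 - 14) = 2.
Fisher 2: others sum to 16; max(0, 16 - 16) = 0.
Fisher 3: others sum to 17; max(0, 16 - 17) = 0.
Fisher 4: others sum to 13; max(0, 16 - 13) = 3.
Total collected = 2 + 0 + 0 + 3 = 5.

5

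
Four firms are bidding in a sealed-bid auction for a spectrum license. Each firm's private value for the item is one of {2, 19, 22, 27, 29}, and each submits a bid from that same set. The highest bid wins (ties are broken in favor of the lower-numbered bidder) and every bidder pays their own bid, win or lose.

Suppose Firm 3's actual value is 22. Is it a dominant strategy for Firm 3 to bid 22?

Consider the case where Firm 1 bids 2, Firm 2 bids 2 and Firm 4 bids 2.
Truthful bid 22: wins, pays 22, utility 22 - 22 = 0.
Bid 19 instead: wins, pays 19, utility 22 - 19 = 3.
Since 3 > 0, bidding 19 is strictly better here, so truthful bidding is not dominant.

No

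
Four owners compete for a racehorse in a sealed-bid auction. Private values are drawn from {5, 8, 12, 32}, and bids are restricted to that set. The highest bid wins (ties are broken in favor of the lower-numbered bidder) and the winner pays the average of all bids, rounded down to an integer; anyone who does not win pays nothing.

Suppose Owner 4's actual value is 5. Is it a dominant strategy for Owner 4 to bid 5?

Yes

Check each profile of the others' bids and compare truth against every alternative bid.
Others bid (5, 5, 5): truth gives 0, best alternative gives 0.
Others bid (5, 5, 8): truth gives 0, best alternative gives 0.
Others bid (5, 5, 12): truth gives 0, best alternative gives 0.
Others bid (5, 5, 32): truth gives 0, best alternative gives 0.
Others bid (5, 8, 5): truth gives 0, best alternative gives 0.
Others bid (5, 8, 8): truth gives 0, best alternative gives 0.
(Remaining 58 profiles checked similarly; truth is weakly best in each.)
In every case the truthful bid is at least as good as any alternative, so it is a dominant strategy.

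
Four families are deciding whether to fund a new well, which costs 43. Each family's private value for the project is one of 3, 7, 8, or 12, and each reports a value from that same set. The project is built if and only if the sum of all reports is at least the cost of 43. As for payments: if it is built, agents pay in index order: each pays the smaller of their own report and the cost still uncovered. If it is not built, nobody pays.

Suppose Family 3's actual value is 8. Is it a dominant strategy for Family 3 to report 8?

No

Consider the case where Family 1 reports 12, Family 2 reports 12 and Family 4 reports 12.
Truthful report 8: project built, pays 8, utility 8 - 8 = 0.
Report 7 instead: project built, pays 7, utility 8 - 7 = 1.
Since 1 > 0, reporting 7 is strictly better here, so truthful reporting is not dominant.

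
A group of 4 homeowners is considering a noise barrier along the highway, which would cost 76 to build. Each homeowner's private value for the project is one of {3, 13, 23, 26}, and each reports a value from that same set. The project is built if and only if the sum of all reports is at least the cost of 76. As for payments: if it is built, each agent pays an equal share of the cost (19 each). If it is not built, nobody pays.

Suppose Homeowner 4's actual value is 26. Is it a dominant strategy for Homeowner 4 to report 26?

Yes

Check each profile of the others' reports and compare truth against every alternative report.
Others report (3, 23, 26): truth gives 7, best alternative gives 0.
Others report (3, 26, 23): truth gives 7, best alternative gives 0.
Others report (13, 13, 26): truth gives 7, best alternative gives 0.
Others report (13, 26, 13): truth gives 7, best alternative gives 0.
Others report (23, 3, 26): truth gives 7, best alternative gives 0.
Others report (23, 26, 3): truth gives 7, best alternative gives 0.
(Remaining 58 profiles checked similarly; truth is weakly best in each.)
In every case the truthful report is at least as good as any alternative, so it is a dominant strategy.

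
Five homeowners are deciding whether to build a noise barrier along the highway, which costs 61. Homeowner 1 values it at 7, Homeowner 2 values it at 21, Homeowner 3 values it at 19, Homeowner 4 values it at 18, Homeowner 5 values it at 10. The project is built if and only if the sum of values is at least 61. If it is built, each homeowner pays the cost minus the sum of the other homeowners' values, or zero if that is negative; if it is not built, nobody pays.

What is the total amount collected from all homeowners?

Total value 75 ≥ cost 61, so it is built.
Homeowner 1: others sum to 68; max(0, 61 - 68) = 0.
Homeowner 2: others sum to 54; max(0, 61 - 54) = 7.
Homeowner 3: others sum to 56; max(0, 61 - 56) = 5.
Homeowner 4: others sum to 57; max(0, 61 - 57) = 4.
Homeowner 5: others sum to 65; max(0, 61 - 65) = 0.
Total collected = 0 + 7 + 5 + 4 + 0 = 16.

16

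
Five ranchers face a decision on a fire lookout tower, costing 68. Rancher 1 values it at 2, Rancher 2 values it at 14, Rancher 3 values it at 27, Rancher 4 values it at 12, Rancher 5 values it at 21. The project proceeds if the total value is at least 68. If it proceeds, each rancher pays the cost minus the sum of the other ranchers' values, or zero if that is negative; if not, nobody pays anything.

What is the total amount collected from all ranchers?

42

Total value 76 ≥ cost 68, so it is built.
Rancher 1: others sum to 74; max(0, 68 - 74) = 0.
Rancher 2: others sum to 62; max(0, 68 - 62) = 6.
Rancher 3: others sum to 49; max(0, 68 - 49) = 19.
Rancher 4: others sum to 64; max(0, 68 - 64) = 4.
Rancher 5: others sum to 55; max(0, 68 - 55) = 13.
Total collected = 0 + 6 + 19 + 4 + 13 = 42.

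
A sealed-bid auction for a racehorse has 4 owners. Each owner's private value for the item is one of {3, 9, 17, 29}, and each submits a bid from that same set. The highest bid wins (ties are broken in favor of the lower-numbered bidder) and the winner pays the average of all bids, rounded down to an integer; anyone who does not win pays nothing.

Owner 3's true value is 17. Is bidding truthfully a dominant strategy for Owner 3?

No

Consider the case where Owner 1 bids 3, Owner 2 bids 3 and Owner 4 bids 3.
Truthful bid 17: wins, pays 6, utility 17 - 6 = 11.
Bid 9 instead: wins, pays 4, utility 17 - 4 = 13.
Since 13 > 11, bidding 9 is strictly better here, so truthful bidding is not dominant.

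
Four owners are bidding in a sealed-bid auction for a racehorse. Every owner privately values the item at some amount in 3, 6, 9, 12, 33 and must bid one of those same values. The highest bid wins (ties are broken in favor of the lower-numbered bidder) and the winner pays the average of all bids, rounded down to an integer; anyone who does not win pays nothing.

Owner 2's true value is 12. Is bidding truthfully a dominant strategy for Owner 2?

Consider the case where Owner 1 bids 3, Owner 3 bids 3 and Owner 4 bids 3.
Truthful bid 12: wins, pays 5, utility 12 - 5 = 7.
Bid 6 instead: wins, pays 3, utility 12 - 3 = 9.
Since 9 > 7, bidding 6 is strictly better here, so truthful bidding is not dominant.

No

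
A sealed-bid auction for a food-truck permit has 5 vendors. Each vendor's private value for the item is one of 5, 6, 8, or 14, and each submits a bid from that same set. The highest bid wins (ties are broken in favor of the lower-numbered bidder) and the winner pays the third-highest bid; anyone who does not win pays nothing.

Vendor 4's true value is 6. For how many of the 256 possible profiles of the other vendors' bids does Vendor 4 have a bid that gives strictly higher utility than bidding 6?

Others bid (5, 5, 5, 8): truth gives 0; bid 8 gives 1 > 0. Violating.
Others bid (5, 5, 5, 14): truth gives 0; bid 14 gives 1 > 0. Violating.
Others bid (5, 5, 6, 5): truth gives 0; bid 8 gives 1 > 0. Violating.
Others bid (5, 5, 8, 5): truth gives 0; bid 14 gives 1 > 0. Violating.
Others bid (5, 5, 5, 5): truth gives 1; no alternative beats it.
Others bid (5, 5, 5, 6): truth gives 1; no alternative beats it.
(Checking all 256 profiles: 8 have a profitable deviation, 248 do not.)

8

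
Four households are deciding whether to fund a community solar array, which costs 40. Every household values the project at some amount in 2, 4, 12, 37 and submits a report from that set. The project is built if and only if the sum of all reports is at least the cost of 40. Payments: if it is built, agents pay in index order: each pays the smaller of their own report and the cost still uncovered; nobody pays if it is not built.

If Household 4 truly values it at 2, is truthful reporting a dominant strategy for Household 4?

Check each profile of the others' reports and compare truth against every alternative report.
Others report (12, 12, 12): truth gives 0, best alternative gives -2.
Others report (2, 2, 37): truth gives 2, best alternative gives 2.
Others report (2, 4, 37): truth gives 2, best alternative gives 2.
Others report (2, 12, 37): truth gives 2, best alternative gives 2.
Others report (2, 37, 2): truth gives 2, best alternative gives 2.
Others report (2, 37, 4): truth gives 2, best alternative gives 2.
(Remaining 58 profiles checked similarly; truth is weakly best in each.)
In every case the truthful report is at least as good as any alternative, so it is a dominant strategy.

Yes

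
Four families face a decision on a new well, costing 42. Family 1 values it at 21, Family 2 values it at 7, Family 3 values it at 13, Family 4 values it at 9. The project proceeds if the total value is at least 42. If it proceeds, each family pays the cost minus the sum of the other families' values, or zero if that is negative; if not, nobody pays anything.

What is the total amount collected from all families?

Total value 50 ≥ cost 42, so it is built.
Family 1: others sum to 29; max(0, 42 - 29) = 13.
Family 2: others sum to 43; max(0, 42 - 43) = 0.
Family 3: others sum to 37; max(0, 42 - 37) = 5.
Family 4: others sum to 41; max(0, 42 - 41) = 1.
Total collected = 13 + 0 + 5 + 1 = 19.

19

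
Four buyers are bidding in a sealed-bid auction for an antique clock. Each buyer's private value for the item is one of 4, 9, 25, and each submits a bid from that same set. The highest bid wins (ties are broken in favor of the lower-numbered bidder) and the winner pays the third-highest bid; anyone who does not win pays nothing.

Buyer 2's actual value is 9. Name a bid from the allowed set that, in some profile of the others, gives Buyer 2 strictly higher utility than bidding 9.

Suppose Buyer 1 bids 4, Buyer 3 bids 4 and Buyer 4 bids 25.
Bid 9: loses, pays 0, utility 0.
Bid 25: wins, pays 4, utility 9 - 4 = 5.
So bidding 25 beats truth here (5 > 0).

25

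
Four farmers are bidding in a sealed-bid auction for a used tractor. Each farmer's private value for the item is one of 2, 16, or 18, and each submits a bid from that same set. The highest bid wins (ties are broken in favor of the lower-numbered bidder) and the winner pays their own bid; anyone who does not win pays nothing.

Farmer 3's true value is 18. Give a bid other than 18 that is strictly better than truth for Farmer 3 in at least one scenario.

Suppose Farmer 1 bids 2, Farmer 2 bids 2 and Farmer 4 bids 2.
Bid 18: wins, pays 18, utility 18 - 18 = 0.
Bid 16: wins, pays 16, utility 18 - 16 = 2.
So bidding 16 beats truth here (2 > 0).

16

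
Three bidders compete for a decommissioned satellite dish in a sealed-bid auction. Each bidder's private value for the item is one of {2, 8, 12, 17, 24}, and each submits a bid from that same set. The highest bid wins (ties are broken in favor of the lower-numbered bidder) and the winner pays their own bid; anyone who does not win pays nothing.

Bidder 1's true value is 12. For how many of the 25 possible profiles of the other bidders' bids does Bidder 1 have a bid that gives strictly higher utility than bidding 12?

4

Others bid (2, 2): truth gives 0; bid 2 gives 10 > 0. Violating.
Others bid (2, 8): truth gives 0; bid 8 gives 4 > 0. Violating.
Others bid (8, 2): truth gives 0; bid 8 gives 4 > 0. Violating.
Others bid (8, 8): truth gives 0; bid 8 gives 4 > 0. Violating.
Others bid (2, 12): truth gives 0; no alternative beats it.
Others bid (2, 17): truth gives 0; no alternative beats it.
(Checking all 25 profiles: 4 have a profitable deviation, 21 do not.)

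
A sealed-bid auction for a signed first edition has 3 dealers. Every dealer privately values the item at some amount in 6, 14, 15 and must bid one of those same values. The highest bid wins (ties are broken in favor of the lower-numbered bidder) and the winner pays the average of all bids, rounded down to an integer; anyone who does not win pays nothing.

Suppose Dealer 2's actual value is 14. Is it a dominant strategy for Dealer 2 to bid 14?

Consider the case where Dealer 1 bids 6 and Dealer 3 bids 15.
Truthful bid 14: loses, pays 0, utility 0.
Bid 15 instead: wins, pays 12, utility 14 - 12 = 2.
Since 2 > 0, bidding 15 is strictly better here, so truthful bidding is not dominant.

No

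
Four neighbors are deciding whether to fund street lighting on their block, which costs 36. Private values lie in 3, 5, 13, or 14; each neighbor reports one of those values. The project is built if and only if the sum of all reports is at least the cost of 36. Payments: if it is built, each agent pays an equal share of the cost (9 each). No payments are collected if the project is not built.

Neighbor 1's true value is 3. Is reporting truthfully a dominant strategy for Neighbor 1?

Check each profile of the others' reports and compare truth against every alternative report.
Others report (3, 14, 14): truth gives 0, best alternative gives -6.
Others report (5, 13, 13): truth gives 0, best alternative gives -6.
Others report (5, 13, 14): truth gives 0, best alternative gives -6.
Others report (5, 14, 13): truth gives 0, best alternative gives -6.
Others report (13, 5, 13): truth gives 0, best alternative gives -6.
Others report (13, 5, 14): truth gives 0, best alternative gives -6.
(Remaining 58 profiles checked similarly; truth is weakly best in each.)
In every case the truthful report is at least as good as any alternative, so it is a dominant strategy.

Yes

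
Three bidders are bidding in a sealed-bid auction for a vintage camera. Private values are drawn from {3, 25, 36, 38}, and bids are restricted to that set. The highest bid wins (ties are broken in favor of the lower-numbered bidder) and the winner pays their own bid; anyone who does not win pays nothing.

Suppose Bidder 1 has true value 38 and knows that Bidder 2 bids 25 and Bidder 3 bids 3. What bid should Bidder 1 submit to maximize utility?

Bid 3: loses, pays 0, utility 0.
Bid 25: wins, pays 25, utility 38 - 25 = 13.
Bid 36: wins, pays 36, utility 38 - 36 = 2.
Bid 38: wins, pays 38, utility 38 - 38 = 0.
The best choice is 25 with utility 13.

25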